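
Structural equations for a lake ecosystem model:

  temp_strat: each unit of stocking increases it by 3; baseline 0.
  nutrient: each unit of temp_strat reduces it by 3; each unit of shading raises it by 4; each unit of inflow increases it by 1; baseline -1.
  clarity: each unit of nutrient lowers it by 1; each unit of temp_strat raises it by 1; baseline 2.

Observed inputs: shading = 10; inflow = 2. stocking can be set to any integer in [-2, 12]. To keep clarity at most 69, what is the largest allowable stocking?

stocking = 9

Substituting into the nutrient equation gives nutrient = -9*stocking + 41.
This gives clarity = 12*stocking - 39.
Require 12*stocking - 39 ≤ 69, so stocking ≤ 9.
The largest integer in [-2, 12] satisfying this is 9.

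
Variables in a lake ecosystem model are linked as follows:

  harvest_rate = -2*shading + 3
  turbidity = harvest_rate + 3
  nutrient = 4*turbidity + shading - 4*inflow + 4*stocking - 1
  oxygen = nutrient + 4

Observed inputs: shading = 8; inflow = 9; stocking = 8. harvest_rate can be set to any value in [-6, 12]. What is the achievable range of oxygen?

Intervening on harvest_rate fixes its value directly, overriding its dependence on shading.
Substituting into the nutrient equation gives nutrient = 4*harvest_rate + 15.
So oxygen = 4*harvest_rate + 19.
Linear in harvest_rate, so extremes are at the endpoints: harvest_rate = -6 gives oxygen = -5; harvest_rate = 12 gives oxygen = 67.

-5 to 67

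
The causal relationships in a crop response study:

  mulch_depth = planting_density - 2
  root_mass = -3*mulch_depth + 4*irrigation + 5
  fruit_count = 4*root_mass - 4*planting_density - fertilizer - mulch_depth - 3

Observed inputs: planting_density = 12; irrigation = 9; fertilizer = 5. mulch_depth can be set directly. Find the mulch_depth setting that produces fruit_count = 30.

mulch_depth = 6

Intervening on mulch_depth fixes its value directly, overriding its dependence on planting_density.
Substituting into the root_mass equation gives root_mass = -3*mulch_depth + 41.
Substituting into the fruit_count equation gives fruit_count = -13*mulch_depth + 108.
Solve -13*mulch_depth + 108 = 30: mulch_depth = (30 - 108) / -13 = 6.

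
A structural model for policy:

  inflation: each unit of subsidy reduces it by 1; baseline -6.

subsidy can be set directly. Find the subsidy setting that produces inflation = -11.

subsidy = 5

Solve -subsidy - 6 = -11: subsidy = (-11 + 6) / -1 = 5.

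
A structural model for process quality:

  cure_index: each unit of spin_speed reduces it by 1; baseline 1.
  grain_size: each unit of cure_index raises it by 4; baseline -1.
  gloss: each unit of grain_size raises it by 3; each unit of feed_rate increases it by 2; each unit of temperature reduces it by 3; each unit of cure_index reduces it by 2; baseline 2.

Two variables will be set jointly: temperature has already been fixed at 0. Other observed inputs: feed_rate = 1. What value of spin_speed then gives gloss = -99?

spin_speed = 11

With temperature held at 0:
Substituting into the grain_size equation gives grain_size = -4*spin_speed + 3.
So gloss = -10*spin_speed + 11.
Solve -10*spin_speed + 11 = -99: spin_speed = (-99 - 11) / -10 = 11.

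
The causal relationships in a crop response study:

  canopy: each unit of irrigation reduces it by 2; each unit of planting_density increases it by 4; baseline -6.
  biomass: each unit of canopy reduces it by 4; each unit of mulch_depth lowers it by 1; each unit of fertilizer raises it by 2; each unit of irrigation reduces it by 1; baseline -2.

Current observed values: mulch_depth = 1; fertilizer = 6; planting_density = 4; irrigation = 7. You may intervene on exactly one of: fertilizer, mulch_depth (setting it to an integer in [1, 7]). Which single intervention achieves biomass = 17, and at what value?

Intervening on fertilizer: biomass = 2*fertilizer + 6. Reaching 17 requires fertilizer = 11/2, not an integer.
Intervening on mulch_depth: with other inputs at their observed values, biomass = -mulch_depth + 19. Solving for 17 gives mulch_depth = 2, within [1, 7].

set mulch_depth = 2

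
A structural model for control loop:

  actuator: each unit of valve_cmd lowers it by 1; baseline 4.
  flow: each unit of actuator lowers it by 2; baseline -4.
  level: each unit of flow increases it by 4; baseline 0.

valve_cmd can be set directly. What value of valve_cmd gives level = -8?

valve_cmd = 5

Substituting into the flow equation gives flow = 2*valve_cmd - 12.
Substituting into the level equation gives level = 8*valve_cmd - 48.
Solve 8*valve_cmd - 48 = -8: valve_cmd = (-8 + 48) / 8 = 5.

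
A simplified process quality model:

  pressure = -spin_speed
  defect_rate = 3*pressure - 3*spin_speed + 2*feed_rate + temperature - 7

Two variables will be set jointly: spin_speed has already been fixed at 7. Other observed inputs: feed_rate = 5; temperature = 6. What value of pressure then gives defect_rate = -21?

pressure = -3

With spin_speed held at 7:
Intervening on pressure fixes its value directly, overriding its dependence on spin_speed.
Substituting into the defect_rate equation gives defect_rate = 3*pressure - 12.
Solve 3*pressure - 12 = -21: pressure = (-21 + 12) / 3 = -3.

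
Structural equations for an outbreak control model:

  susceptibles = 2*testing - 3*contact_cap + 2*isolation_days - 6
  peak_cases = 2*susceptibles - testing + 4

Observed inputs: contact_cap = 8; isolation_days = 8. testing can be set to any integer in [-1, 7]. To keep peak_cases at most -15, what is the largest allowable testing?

Substituting into the susceptibles equation gives susceptibles = 2*testing - 14.
So peak_cases = 3*testing - 24.
Require 3*testing - 24 ≤ -15, so testing ≤ 3.
The largest integer in [-1, 7] satisfying this is 3.

testing = 3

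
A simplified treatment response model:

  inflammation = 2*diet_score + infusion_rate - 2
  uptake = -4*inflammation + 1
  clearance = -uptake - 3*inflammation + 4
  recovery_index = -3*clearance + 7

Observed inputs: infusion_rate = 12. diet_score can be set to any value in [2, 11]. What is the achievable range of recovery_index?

Substituting into the inflammation equation gives inflammation = 2*diet_score + 10.
Substituting into the uptake equation gives uptake = -8*diet_score - 39.
Substituting into the clearance equation gives clearance = 2*diet_score + 13.
So recovery_index = -6*diet_score - 32.
Linear in diet_score, so extremes are at the endpoints: diet_score = 2 gives recovery_index = -44; diet_score = 11 gives recovery_index = -98.

-98 to -44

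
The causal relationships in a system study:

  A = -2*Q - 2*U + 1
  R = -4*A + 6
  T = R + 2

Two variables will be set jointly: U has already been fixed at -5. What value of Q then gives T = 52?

Q = 11

With U held at -5:
Substituting into the A equation gives A = -2*Q + 11.
Substituting into the R equation gives R = 8*Q - 38.
T becomes 8*Q - 36.
Solve 8*Q - 36 = 52: Q = (52 + 36) / 8 = 11.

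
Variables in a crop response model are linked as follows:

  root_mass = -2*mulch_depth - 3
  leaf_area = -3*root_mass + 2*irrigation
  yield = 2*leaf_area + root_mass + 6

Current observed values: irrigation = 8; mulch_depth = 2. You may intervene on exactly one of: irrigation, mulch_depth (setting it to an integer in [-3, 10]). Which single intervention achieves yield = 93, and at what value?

set mulch_depth = 4

Intervening on irrigation: yield = 4*irrigation + 41. Reaching 93 requires irrigation = 13, outside [-3, 10].
Intervening on mulch_depth: with other inputs at their observed values, yield = 10*mulch_depth + 53. Solving for 93 gives mulch_depth = 4, within [-3, 10].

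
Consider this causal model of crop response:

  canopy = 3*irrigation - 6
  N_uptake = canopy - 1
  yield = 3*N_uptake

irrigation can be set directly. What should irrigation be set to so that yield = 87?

Substituting into the N_uptake equation gives N_uptake = 3*irrigation - 7.
Substituting into the yield equation gives yield = 9*irrigation - 21.
Solve 9*irrigation - 21 = 87: irrigation = (87 + 21) / 9 = 12.

irrigation = 12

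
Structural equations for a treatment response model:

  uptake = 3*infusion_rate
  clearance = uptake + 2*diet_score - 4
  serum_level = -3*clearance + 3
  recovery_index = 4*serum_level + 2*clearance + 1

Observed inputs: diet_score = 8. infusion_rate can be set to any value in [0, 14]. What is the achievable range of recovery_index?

-527 to -107

Substituting into the clearance equation gives clearance = 3*infusion_rate + 12.
Substituting into the serum_level equation gives serum_level = -9*infusion_rate - 33.
Substituting into the recovery_index equation gives recovery_index = -30*infusion_rate - 107.
Linear in infusion_rate, so extremes are at the endpoints: infusion_rate = 0 gives recovery_index = -107; infusion_rate = 14 gives recovery_index = -527.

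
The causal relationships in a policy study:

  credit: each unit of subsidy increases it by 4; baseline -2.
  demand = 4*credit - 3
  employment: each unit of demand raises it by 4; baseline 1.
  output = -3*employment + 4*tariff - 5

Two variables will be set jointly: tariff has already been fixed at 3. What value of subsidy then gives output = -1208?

With tariff held at 3:
Substituting into the demand equation gives demand = 16*subsidy - 11.
Substituting into the employment equation gives employment = 64*subsidy - 43.
output becomes -192*subsidy + 136.
Solve -192*subsidy + 136 = -1208: subsidy = (-1208 - 136) / -192 = 7.

subsidy = 7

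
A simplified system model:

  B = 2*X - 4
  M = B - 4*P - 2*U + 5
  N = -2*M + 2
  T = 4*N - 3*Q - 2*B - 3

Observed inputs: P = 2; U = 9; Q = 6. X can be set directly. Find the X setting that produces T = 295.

X = -5

Substituting into the M equation gives M = 2*X - 25.
This gives N = -4*X + 52.
Substituting into the T equation gives T = -20*X + 195.
Solve -20*X + 195 = 295: X = (295 - 195) / -20 = -5.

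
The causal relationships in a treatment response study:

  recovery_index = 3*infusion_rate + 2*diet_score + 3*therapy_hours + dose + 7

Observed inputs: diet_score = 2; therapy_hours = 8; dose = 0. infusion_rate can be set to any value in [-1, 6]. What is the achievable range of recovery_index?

Substituting into the recovery_index equation gives recovery_index = 3*infusion_rate + 35.
Linear in infusion_rate, so extremes are at the endpoints: infusion_rate = -1 gives recovery_index = 32; infusion_rate = 6 gives recovery_index = 53.

32 to 53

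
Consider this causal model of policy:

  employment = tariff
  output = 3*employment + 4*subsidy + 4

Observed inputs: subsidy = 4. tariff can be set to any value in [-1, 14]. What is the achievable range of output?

17 to 62

Substituting into the output equation gives output = 3*tariff + 20.
Linear in tariff, so extremes are at the endpoints: tariff = -1 gives output = 17; tariff = 14 gives output = 62.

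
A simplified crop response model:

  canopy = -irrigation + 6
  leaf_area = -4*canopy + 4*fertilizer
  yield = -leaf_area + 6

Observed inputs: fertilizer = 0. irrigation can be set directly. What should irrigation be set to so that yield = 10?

irrigation = 5

Substituting into the leaf_area equation gives leaf_area = 4*irrigation - 24.
yield becomes -4*irrigation + 30.
Solve -4*irrigation + 30 = 10: irrigation = (10 - 30) / -4 = 5.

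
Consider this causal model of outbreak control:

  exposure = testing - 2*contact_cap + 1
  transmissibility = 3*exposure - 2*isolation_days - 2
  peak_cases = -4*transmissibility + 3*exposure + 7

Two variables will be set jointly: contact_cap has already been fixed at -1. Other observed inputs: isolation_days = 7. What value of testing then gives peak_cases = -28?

With contact_cap held at -1:
Substituting into the exposure equation gives exposure = testing + 3.
This gives transmissibility = 3*testing - 7.
Substituting into the peak_cases equation gives peak_cases = -9*testing + 44.
Solve -9*testing + 44 = -28: testing = (-28 - 44) / -9 = 8.

testing = 8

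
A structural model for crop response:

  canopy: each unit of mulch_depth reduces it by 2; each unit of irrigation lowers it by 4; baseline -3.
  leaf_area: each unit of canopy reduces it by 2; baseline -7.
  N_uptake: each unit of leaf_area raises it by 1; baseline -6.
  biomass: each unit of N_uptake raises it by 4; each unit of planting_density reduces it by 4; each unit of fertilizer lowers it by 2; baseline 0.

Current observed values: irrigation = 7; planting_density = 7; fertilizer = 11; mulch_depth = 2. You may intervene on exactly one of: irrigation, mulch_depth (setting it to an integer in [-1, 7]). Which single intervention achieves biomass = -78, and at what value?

Intervening on irrigation: with other inputs at their observed values, biomass = 32*irrigation - 46. Solving for -78 gives irrigation = -1, within [-1, 7].
Intervening on mulch_depth: biomass = 16*mulch_depth + 146. Reaching -78 requires mulch_depth = -14, outside [-1, 7].

set irrigation = -1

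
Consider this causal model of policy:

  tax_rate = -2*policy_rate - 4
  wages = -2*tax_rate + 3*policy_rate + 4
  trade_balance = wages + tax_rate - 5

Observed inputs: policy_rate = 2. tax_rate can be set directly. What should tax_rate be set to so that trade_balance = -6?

Intervening on tax_rate fixes its value directly, overriding its dependence on policy_rate.
Substituting into the wages equation gives wages = -2*tax_rate + 10.
trade_balance becomes -tax_rate + 5.
Solve -tax_rate + 5 = -6: tax_rate = (-6 - 5) / -1 = 11.

tax_rate = 11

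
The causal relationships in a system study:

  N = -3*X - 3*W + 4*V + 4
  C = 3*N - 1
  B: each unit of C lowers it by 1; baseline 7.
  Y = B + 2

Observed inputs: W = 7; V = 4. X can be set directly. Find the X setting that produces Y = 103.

X = 10

Substituting into the N equation gives N = -3*X - 1.
Substituting into the C equation gives C = -9*X - 4.
Substituting into the B equation gives B = 9*X + 11.
Substituting into the Y equation gives Y = 9*X + 13.
Solve 9*X + 13 = 103: X = (103 - 13) / 9 = 10.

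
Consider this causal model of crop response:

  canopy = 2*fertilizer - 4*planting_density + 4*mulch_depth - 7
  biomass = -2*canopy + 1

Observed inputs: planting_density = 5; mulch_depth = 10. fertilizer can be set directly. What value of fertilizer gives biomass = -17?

fertilizer = -2

Substituting into the canopy equation gives canopy = 2*fertilizer + 13.
Substituting into the biomass equation gives biomass = -4*fertilizer - 25.
Solve -4*fertilizer - 25 = -17: fertilizer = (-17 + 25) / -4 = -2.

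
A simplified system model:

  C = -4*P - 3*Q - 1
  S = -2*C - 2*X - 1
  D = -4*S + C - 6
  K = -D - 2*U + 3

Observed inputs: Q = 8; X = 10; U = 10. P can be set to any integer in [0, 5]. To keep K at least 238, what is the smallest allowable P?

Substituting into the C equation gives C = -4*P - 25.
Substituting into the S equation gives S = 8*P + 29.
D becomes -36*P - 147.
Substituting into the K equation gives K = 36*P + 130.
Require 36*P + 130 ≥ 238, so P ≥ 3.
The smallest integer in [0, 5] satisfying this is 3.

P = 3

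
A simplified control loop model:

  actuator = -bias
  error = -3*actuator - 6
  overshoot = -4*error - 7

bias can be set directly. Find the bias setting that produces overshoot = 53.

Substituting into the error equation gives error = 3*bias - 6.
This gives overshoot = -12*bias + 17.
Solve -12*bias + 17 = 53: bias = (53 - 17) / -12 = -3.

bias = -3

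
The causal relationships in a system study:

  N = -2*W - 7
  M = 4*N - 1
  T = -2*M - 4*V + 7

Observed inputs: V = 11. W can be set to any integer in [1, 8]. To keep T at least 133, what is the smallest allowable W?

Substituting into the M equation gives M = -8*W - 29.
Substituting into the T equation gives T = 16*W + 21.
Require 16*W + 21 ≥ 133, so W ≥ 7.
The smallest integer in [1, 8] satisfying this is 7.

W = 7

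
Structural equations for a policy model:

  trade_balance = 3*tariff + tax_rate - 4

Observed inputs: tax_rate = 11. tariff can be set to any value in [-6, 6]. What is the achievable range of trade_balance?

Substituting into the trade_balance equation gives trade_balance = 3*tariff + 7.
Linear in tariff, so extremes are at the endpoints: tariff = -6 gives trade_balance = -11; tariff = 6 gives trade_balance = 25.

-11 to 25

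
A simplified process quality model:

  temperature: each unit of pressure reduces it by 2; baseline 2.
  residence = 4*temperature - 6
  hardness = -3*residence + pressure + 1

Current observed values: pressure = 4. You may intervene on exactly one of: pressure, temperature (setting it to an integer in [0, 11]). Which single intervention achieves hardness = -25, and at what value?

Intervening on pressure: hardness = 25*pressure - 5. Reaching -25 requires pressure = -4/5, not an integer.
Intervening on temperature: with other inputs at their observed values, hardness = -12*temperature + 23. Solving for -25 gives temperature = 4, within [0, 11].

set temperature = 4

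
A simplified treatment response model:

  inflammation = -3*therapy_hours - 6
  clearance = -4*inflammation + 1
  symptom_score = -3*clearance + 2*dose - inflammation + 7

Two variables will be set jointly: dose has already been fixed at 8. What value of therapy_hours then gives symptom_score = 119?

With dose held at 8:
Substituting into the clearance equation gives clearance = 12*therapy_hours + 25.
Substituting into the symptom_score equation gives symptom_score = -33*therapy_hours - 46.
Solve -33*therapy_hours - 46 = 119: therapy_hours = (119 + 46) / -33 = -5.

therapy_hours = -5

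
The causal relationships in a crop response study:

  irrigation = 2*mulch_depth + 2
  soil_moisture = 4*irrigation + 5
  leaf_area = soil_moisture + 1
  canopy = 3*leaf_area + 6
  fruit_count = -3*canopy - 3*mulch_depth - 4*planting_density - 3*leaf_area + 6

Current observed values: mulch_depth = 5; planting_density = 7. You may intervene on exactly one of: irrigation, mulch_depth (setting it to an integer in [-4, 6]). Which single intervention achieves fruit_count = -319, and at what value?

set irrigation = 4

Intervening on irrigation: with other inputs at their observed values, fruit_count = -48*irrigation - 127. Solving for -319 gives irrigation = 4, within [-4, 6].
Intervening on mulch_depth: fruit_count = -99*mulch_depth - 208. Reaching -319 requires mulch_depth = 37/33, not an integer.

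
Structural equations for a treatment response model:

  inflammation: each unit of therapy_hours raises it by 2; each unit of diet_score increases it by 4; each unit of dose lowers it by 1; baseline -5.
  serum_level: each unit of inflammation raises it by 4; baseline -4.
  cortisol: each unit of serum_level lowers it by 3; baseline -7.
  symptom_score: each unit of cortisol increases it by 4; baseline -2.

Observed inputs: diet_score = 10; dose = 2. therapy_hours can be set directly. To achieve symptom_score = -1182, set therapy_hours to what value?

therapy_hours = -4

Substituting into the inflammation equation gives inflammation = 2*therapy_hours + 33.
This gives serum_level = 8*therapy_hours + 128.
So cortisol = -24*therapy_hours - 391.
symptom_score becomes -96*therapy_hours - 1566.
Solve -96*therapy_hours - 1566 = -1182: therapy_hours = (-1182 + 1566) / -96 = -4.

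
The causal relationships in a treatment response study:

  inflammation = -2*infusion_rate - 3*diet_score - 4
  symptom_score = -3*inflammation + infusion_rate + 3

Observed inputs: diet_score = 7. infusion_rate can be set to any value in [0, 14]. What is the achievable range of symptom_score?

Substituting into the inflammation equation gives inflammation = -2*infusion_rate - 25.
Substituting into the symptom_score equation gives symptom_score = 7*infusion_rate + 78.
Linear in infusion_rate, so extremes are at the endpoints: infusion_rate = 0 gives symptom_score = 78; infusion_rate = 14 gives symptom_score = 176.

78 to 176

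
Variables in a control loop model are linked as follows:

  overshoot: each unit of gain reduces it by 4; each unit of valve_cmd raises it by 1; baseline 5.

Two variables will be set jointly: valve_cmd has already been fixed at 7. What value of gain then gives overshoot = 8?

With valve_cmd held at 7:
Substituting into the overshoot equation gives overshoot = -4*gain + 12.
Solve -4*gain + 12 = 8: gain = (8 - 12) / -4 = 1.

gain = 1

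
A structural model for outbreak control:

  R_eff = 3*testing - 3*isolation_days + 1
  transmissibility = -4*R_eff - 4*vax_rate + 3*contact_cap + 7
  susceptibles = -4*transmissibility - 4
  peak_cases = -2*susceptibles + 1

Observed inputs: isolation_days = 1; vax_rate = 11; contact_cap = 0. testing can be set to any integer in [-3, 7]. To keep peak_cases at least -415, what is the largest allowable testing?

testing = 2

Substituting into the R_eff equation gives R_eff = 3*testing - 2.
So transmissibility = -12*testing - 29.
susceptibles becomes 48*testing + 112.
peak_cases becomes -96*testing - 223.
Require -96*testing - 223 ≥ -415, so testing ≤ 2.
The largest integer in [-3, 7] satisfying this is 2.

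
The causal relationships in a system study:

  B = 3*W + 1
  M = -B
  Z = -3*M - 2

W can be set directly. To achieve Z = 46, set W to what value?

W = 5

Substituting into the M equation gives M = -3*W - 1.
So Z = 9*W + 1.
Solve 9*W + 1 = 46: W = (46 - 1) / 9 = 5.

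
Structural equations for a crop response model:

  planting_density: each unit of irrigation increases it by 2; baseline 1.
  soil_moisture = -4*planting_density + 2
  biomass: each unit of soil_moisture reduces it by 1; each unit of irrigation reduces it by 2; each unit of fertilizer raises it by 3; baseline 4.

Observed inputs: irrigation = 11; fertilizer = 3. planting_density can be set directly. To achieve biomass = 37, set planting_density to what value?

planting_density = 12

Intervening on planting_density fixes its value directly, overriding its dependence on irrigation.
Substituting into the biomass equation gives biomass = 4*planting_density - 11.
Solve 4*planting_density - 11 = 37: planting_density = (37 + 11) / 4 = 12.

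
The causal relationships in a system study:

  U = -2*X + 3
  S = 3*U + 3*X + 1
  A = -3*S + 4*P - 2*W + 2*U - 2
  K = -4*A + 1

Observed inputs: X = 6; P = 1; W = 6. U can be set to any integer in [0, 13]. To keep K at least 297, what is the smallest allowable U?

Intervening on U fixes its value directly, overriding its dependence on X.
Substituting into the S equation gives S = 3*U + 19.
A becomes -7*U - 67.
K becomes 28*U + 269.
Require 28*U + 269 ≥ 297, so U ≥ 1.
The smallest integer in [0, 13] satisfying this is 1.

U = 1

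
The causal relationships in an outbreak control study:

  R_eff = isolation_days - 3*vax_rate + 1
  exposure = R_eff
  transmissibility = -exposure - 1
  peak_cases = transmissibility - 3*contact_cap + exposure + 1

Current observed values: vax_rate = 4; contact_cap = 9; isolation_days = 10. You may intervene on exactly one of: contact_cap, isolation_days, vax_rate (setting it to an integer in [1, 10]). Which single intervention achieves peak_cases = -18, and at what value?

set contact_cap = 6

Intervening on contact_cap: with other inputs at their observed values, peak_cases = -3*contact_cap. Solving for -18 gives contact_cap = 6, within [1, 10].
Intervening on isolation_days: the paths from isolation_days to peak_cases cancel (net effect zero), leaving peak_cases = -27; -18 is unreachable this way.
Intervening on vax_rate: the paths from vax_rate to peak_cases cancel (net effect zero), leaving peak_cases = -27; -18 is unreachable this way.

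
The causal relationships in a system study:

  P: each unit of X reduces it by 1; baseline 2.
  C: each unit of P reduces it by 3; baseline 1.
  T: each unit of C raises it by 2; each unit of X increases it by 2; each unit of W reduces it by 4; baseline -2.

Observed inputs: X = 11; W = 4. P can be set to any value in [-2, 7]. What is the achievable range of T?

-36 to 18

Intervening on P fixes its value directly, overriding its dependence on X.
Substituting into the T equation gives T = -6*P + 6.
Linear in P, so extremes are at the endpoints: P = -2 gives T = 18; P = 7 gives T = -36.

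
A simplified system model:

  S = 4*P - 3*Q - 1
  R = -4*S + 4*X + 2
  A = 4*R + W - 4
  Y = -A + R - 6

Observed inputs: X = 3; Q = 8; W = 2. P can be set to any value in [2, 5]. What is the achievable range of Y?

Substituting into the S equation gives S = 4*P - 25.
So R = -16*P + 114.
A becomes -64*P + 454.
Y becomes 48*P - 346.
Linear in P, so extremes are at the endpoints: P = 2 gives Y = -250; P = 5 gives Y = -106.

-250 to -106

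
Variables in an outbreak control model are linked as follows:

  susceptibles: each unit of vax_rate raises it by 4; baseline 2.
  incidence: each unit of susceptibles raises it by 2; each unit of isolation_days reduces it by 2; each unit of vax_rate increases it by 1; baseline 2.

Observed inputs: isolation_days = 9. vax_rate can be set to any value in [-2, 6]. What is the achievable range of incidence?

Substituting into the incidence equation gives incidence = 9*vax_rate - 12.
Linear in vax_rate, so extremes are at the endpoints: vax_rate = -2 gives incidence = -30; vax_rate = 6 gives incidence = 42.

-30 to 42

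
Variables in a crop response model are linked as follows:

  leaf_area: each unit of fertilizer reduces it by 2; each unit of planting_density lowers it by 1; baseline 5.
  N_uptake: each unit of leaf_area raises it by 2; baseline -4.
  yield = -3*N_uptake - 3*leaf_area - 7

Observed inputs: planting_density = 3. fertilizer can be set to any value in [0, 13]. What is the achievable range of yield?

-13 to 221

Substituting into the leaf_area equation gives leaf_area = -2*fertilizer + 2.
This gives N_uptake = -4*fertilizer.
yield becomes 18*fertilizer - 13.
Linear in fertilizer, so extremes are at the endpoints: fertilizer = 0 gives yield = -13; fertilizer = 13 gives yield = 221.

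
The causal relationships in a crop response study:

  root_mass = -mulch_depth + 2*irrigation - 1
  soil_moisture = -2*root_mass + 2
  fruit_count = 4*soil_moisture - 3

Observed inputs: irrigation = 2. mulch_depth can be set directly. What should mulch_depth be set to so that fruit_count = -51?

mulch_depth = -4

Substituting into the root_mass equation gives root_mass = -mulch_depth + 3.
Substituting into the soil_moisture equation gives soil_moisture = 2*mulch_depth - 4.
Substituting into the fruit_count equation gives fruit_count = 8*mulch_depth - 19.
Solve 8*mulch_depth - 19 = -51: mulch_depth = (-51 + 19) / 8 = -4.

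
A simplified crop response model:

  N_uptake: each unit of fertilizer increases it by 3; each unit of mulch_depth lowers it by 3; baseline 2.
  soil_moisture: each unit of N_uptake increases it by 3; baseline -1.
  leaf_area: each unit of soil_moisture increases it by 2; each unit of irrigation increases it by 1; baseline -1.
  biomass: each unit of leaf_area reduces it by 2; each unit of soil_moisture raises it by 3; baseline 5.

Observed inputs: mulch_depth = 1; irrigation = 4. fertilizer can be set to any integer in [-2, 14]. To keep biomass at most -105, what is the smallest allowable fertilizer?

Substituting into the N_uptake equation gives N_uptake = 3*fertilizer - 1.
Substituting into the soil_moisture equation gives soil_moisture = 9*fertilizer - 4.
leaf_area becomes 18*fertilizer - 5.
Substituting into the biomass equation gives biomass = -9*fertilizer + 3.
Require -9*fertilizer + 3 ≤ -105, so fertilizer ≥ 12.
The smallest integer in [-2, 14] satisfying this is 12.

fertilizer = 12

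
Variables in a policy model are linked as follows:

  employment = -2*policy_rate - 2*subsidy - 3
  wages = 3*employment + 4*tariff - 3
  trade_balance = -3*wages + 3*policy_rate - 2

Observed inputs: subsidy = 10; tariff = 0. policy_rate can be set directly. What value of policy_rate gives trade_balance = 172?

policy_rate = -2

Substituting into the employment equation gives employment = -2*policy_rate - 23.
wages becomes -6*policy_rate - 72.
Substituting into the trade_balance equation gives trade_balance = 21*policy_rate + 214.
Solve 21*policy_rate + 214 = 172: policy_rate = (172 - 214) / 21 = -2.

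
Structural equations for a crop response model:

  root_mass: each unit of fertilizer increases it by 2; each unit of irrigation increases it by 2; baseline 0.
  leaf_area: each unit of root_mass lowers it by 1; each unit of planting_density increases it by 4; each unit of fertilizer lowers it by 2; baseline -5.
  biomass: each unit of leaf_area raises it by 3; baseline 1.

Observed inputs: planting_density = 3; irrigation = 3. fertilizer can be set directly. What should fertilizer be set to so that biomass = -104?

fertilizer = 9

Substituting into the root_mass equation gives root_mass = 2*fertilizer + 6.
This gives leaf_area = -4*fertilizer + 1.
This gives biomass = -12*fertilizer + 4.
Solve -12*fertilizer + 4 = -104: fertilizer = (-104 - 4) / -12 = 9.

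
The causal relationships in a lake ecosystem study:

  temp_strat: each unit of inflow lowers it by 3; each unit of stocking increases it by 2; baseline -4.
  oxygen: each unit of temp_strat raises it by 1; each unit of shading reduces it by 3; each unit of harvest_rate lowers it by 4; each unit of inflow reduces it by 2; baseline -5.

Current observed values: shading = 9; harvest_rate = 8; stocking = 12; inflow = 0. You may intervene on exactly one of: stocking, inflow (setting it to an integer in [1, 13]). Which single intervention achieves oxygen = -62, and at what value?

Intervening on stocking: with other inputs at their observed values, oxygen = 2*stocking - 68. Solving for -62 gives stocking = 3, within [1, 13].
Intervening on inflow: oxygen = -5*inflow - 44. Reaching -62 requires inflow = 18/5, not an integer.

set stocking = 3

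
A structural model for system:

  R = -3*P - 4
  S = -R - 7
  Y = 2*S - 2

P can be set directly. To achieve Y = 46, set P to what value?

Substituting into the S equation gives S = 3*P - 3.
This gives Y = 6*P - 8.
Solve 6*P - 8 = 46: P = (46 + 8) / 6 = 9.

P = 9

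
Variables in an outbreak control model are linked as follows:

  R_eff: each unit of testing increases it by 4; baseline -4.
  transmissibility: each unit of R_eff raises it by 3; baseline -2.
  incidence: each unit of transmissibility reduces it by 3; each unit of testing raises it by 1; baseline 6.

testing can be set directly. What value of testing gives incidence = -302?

Substituting into the transmissibility equation gives transmissibility = 12*testing - 14.
So incidence = -35*testing + 48.
Solve -35*testing + 48 = -302: testing = (-302 - 48) / -35 = 10.

testing = 10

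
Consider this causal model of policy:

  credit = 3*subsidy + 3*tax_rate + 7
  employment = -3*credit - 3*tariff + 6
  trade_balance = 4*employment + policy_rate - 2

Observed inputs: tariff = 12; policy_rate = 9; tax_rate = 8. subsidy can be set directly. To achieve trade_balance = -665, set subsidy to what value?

Substituting into the credit equation gives credit = 3*subsidy + 31.
So employment = -9*subsidy - 123.
Substituting into the trade_balance equation gives trade_balance = -36*subsidy - 485.
Solve -36*subsidy - 485 = -665: subsidy = (-665 + 485) / -36 = 5.

subsidy = 5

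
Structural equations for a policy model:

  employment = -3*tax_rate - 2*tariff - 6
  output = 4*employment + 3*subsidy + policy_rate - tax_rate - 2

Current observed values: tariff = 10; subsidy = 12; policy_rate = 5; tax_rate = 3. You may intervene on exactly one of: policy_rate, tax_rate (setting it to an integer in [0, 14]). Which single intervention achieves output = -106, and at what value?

set policy_rate = 3

Intervening on policy_rate: with other inputs at their observed values, output = policy_rate - 109. Solving for -106 gives policy_rate = 3, within [0, 14].
Intervening on tax_rate: output = -13*tax_rate - 65. Reaching -106 requires tax_rate = 41/13, not an integer.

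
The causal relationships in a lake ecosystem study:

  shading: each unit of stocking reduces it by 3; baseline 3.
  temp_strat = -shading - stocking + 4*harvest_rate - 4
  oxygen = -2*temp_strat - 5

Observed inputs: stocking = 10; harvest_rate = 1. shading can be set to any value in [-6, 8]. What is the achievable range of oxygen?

Intervening on shading fixes its value directly, overriding its dependence on stocking.
Substituting into the temp_strat equation gives temp_strat = -shading - 10.
Substituting into the oxygen equation gives oxygen = 2*shading + 15.
Linear in shading, so extremes are at the endpoints: shading = -6 gives oxygen = 3; shading = 8 gives oxygen = 31.

3 to 31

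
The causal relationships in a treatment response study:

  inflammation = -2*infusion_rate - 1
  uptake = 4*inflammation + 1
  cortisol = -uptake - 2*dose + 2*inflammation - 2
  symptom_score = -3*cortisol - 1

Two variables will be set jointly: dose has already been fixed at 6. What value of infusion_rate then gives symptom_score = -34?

With dose held at 6:
Substituting into the uptake equation gives uptake = -8*infusion_rate - 3.
This gives cortisol = 4*infusion_rate - 13.
This gives symptom_score = -12*infusion_rate + 38.
Solve -12*infusion_rate + 38 = -34: infusion_rate = (-34 - 38) / -12 = 6.

infusion_rate = 6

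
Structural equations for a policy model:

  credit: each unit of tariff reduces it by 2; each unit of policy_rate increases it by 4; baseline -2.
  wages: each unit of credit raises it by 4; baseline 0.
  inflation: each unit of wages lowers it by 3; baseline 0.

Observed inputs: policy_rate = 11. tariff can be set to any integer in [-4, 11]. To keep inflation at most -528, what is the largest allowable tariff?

tariff = -1

Substituting into the credit equation gives credit = -2*tariff + 42.
So wages = -8*tariff + 168.
inflation becomes 24*tariff - 504.
Require 24*tariff - 504 ≤ -528, so tariff ≤ -1.
The largest integer in [-4, 11] satisfying this is -1.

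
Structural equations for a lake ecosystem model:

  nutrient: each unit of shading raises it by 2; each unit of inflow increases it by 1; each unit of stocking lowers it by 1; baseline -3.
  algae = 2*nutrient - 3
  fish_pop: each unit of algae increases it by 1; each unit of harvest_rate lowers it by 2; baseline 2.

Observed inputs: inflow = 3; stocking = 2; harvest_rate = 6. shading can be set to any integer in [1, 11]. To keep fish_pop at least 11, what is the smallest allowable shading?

Substituting into the nutrient equation gives nutrient = 2*shading - 2.
Substituting into the algae equation gives algae = 4*shading - 7.
Substituting into the fish_pop equation gives fish_pop = 4*shading - 17.
Require 4*shading - 17 ≥ 11, so shading ≥ 7.
The smallest integer in [1, 11] satisfying this is 7.

shading = 7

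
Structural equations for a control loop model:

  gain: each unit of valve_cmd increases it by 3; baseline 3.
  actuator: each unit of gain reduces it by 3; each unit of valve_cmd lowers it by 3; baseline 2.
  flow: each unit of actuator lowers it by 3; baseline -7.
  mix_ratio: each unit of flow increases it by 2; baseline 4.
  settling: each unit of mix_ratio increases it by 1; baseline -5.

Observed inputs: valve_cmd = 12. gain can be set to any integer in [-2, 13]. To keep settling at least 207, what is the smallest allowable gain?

Intervening on gain fixes its value directly, overriding its dependence on valve_cmd.
Substituting into the actuator equation gives actuator = -3*gain - 34.
So flow = 9*gain + 95.
Substituting into the mix_ratio equation gives mix_ratio = 18*gain + 194.
Substituting into the settling equation gives settling = 18*gain + 189.
Require 18*gain + 189 ≥ 207, so gain ≥ 1.
The smallest integer in [-2, 13] satisfying this is 1.

gain = 1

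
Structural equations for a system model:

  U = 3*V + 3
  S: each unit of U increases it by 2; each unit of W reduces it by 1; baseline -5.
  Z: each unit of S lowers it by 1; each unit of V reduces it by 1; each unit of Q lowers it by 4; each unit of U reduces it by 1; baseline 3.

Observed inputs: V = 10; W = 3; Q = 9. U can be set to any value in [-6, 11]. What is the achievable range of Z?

-68 to -17

Intervening on U fixes its value directly, overriding its dependence on V.
Substituting into the S equation gives S = 2*U - 8.
Substituting into the Z equation gives Z = -3*U - 35.
Linear in U, so extremes are at the endpoints: U = -6 gives Z = -17; U = 11 gives Z = -68.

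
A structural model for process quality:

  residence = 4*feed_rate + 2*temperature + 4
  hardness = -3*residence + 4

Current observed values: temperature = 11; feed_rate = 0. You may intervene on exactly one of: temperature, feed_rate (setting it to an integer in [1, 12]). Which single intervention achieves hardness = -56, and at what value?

set temperature = 8

Intervening on temperature: with other inputs at their observed values, hardness = -6*temperature - 8. Solving for -56 gives temperature = 8, within [1, 12].
Intervening on feed_rate: hardness = -12*feed_rate - 74. Reaching -56 requires feed_rate = -3/2, not an integer.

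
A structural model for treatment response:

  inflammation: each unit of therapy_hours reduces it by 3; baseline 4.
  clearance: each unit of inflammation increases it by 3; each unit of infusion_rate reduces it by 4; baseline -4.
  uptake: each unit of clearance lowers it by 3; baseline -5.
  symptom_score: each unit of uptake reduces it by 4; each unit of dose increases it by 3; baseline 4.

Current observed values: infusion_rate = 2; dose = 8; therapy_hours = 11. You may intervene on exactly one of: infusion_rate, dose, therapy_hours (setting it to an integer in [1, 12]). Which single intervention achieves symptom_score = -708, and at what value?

Intervening on infusion_rate: symptom_score = -48*infusion_rate - 1044. Reaching -708 requires infusion_rate = -7, outside [1, 12].
Intervening on dose: symptom_score = 3*dose - 1164. Reaching -708 requires dose = 152, outside [1, 12].
Intervening on therapy_hours: with other inputs at their observed values, symptom_score = -108*therapy_hours + 48. Solving for -708 gives therapy_hours = 7, within [1, 12].

set therapy_hours = 7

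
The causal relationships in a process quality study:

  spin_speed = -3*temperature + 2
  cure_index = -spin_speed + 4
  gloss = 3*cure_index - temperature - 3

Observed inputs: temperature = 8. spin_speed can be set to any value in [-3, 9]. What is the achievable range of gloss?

-26 to 10

Intervening on spin_speed fixes its value directly, overriding its dependence on temperature.
Substituting into the gloss equation gives gloss = -3*spin_speed + 1.
Linear in spin_speed, so extremes are at the endpoints: spin_speed = -3 gives gloss = 10; spin_speed = 9 gives gloss = -26.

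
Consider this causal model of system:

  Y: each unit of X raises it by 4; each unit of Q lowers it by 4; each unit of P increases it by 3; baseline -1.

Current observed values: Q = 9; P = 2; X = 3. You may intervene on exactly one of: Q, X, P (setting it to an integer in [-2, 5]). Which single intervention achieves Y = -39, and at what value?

Intervening on Q: Y = -4*Q + 17. Reaching -39 requires Q = 14, outside [-2, 5].
Intervening on X: with other inputs at their observed values, Y = 4*X - 31. Solving for -39 gives X = -2, within [-2, 5].
Intervening on P: Y = 3*P - 25. Reaching -39 requires P = -14/3, not an integer.

set X = -2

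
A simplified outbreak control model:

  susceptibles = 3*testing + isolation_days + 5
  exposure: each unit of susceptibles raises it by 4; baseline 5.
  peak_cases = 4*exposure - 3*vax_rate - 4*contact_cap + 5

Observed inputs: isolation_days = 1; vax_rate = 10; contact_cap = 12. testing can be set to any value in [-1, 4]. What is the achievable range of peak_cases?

Substituting into the susceptibles equation gives susceptibles = 3*testing + 6.
Substituting into the exposure equation gives exposure = 12*testing + 29.
peak_cases becomes 48*testing + 43.
Linear in testing, so extremes are at the endpoints: testing = -1 gives peak_cases = -5; testing = 4 gives peak_cases = 235.

-5 to 235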